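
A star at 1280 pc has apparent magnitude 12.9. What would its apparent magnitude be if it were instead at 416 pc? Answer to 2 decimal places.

m ≈ 10.46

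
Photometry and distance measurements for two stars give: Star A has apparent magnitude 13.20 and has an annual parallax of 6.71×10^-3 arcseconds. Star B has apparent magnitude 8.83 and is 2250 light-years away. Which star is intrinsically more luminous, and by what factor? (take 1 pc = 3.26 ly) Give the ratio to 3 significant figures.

Star A: d = 1/p = 1/6.71×10^-3″ = 149.0 pc
Star A: M = m − 5 log₁₀ d + 5 = 13.20 − 5·2.1733 + 5 = 7.334
Star B: d = 2250 ly / 3.26 = 690.2 pc
Star B: M = m − 5 log₁₀ d + 5 = 8.83 − 5·2.8390 + 5 = -0.365
ΔM = M_A − M_B = 7.334 − (-0.365) = 7.698; smaller M is more luminous → Star B.
L ratio = 10^(0.4 |ΔM|) = 10^3.079 = 1201

Star B is more luminous, by a factor of 1200.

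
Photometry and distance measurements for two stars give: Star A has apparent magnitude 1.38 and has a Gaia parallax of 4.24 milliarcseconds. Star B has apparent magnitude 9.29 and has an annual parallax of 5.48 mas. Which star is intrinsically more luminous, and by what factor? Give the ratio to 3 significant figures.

Star A: p = 4.24 mas = 4.24×10^-3″ → d = 1/p = 235.8 pc
Star A: M = m − 5 log₁₀ d + 5 = 1.38 − 5·2.3726 + 5 = -5.483
Star B: p = 5.48 mas = 5.48×10^-3″ → d = 1/p = 182.5 pc
Star B: M = m − 5 log₁₀ d + 5 = 9.29 − 5·2.2612 + 5 = 2.984
ΔM = M_A − M_B = -5.483 − (2.984) = -8.467; smaller M is more luminous → Star A.
L ratio = 10^(0.4 |ΔM|) = 10^3.387 = 2437

Star A is more luminous, by a factor of 2440.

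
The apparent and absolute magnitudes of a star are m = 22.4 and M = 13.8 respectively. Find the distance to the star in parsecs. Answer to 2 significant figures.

μ = m − M = 8.600
m − M = 5 log₁₀ d − 5
log₁₀ d = (m − M)/5 + 1 = 2.7200
d = 10^2.7200 = 524.8 pc

d ≈ 520 pc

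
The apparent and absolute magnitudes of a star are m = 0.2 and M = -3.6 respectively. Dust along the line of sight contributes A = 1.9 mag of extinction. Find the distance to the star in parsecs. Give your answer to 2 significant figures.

d ≈ 24 pc

m − M = 5 log₁₀(d/10 pc) + A  ⇒  0.2 − (-3.6) − 1.9 = 5 log₁₀(d/10)
1.900 = 5 log₁₀(d/10)
log₁₀ d = (m − M − A)/5 + 1 = 1.3800
d = 10^1.3800 = 23.99 pc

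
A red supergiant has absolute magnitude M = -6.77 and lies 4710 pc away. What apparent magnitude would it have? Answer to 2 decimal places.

m ≈ 6.60

m = M + 5 log₁₀ d − 5 = -6.77 + 5·3.6730 − 5 = 6.595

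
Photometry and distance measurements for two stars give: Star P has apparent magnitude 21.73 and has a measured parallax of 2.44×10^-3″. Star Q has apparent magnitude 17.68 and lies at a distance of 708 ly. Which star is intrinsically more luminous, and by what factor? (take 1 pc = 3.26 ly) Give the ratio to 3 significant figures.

Star P: d = 1/p = 1/2.44×10^-3″ = 409.8 pc
Star P: M = m − 5 log₁₀ d + 5 = 21.73 − 5·2.6126 + 5 = 13.667
Star Q: d = 708 ly / 3.26 = 217.2 pc
Star Q: M = m − 5 log₁₀ d + 5 = 17.68 − 5·2.3368 + 5 = 10.996
ΔM = M_P − M_Q = 13.667 − (10.996) = 2.671; smaller M is more luminous → Star Q.
L ratio = 10^(0.4 |ΔM|) = 10^1.068 = 11.71

Star Q is more luminous, by a factor of 11.7.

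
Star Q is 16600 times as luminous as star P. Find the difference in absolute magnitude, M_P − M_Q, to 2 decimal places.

Pogson: ΔM = −2.5 log₁₀(ratio) = −2.5 log₁₀(16600) = −2.5 × 4.2201 = -10.550
Star Q is brighter so has the smaller magnitude: M_P − M_Q is positive.

M_P − M_Q ≈ 10.55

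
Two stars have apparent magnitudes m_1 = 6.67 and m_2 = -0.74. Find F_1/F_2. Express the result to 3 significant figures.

Δm = 6.67 − (-0.74) = 7.41
Flux ratio = 10^(−0.4 Δm) = 10^(−0.4 × 7.41) = 10^-2.964 = 1.086×10^-3

F_1/F_2 ≈ 1.09×10^-3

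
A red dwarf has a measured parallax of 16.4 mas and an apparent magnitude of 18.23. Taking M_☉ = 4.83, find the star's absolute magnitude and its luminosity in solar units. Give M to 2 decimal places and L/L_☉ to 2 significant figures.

M ≈ 14.30; L/L_☉ ≈ 1.6×10^-4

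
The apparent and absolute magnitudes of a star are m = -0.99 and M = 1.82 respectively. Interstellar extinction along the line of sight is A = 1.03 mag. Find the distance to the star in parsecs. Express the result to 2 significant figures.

m − M = 5 log₁₀(d/10 pc) + A  ⇒  -0.99 − (1.82) − 1.03 = 5 log₁₀(d/10)
-3.840 = 5 log₁₀(d/10)
log₁₀ d = (m − M − A)/5 + 1 = 0.2320
d = 10^0.2320 = 1.706 pc

d ≈ 1.7 pc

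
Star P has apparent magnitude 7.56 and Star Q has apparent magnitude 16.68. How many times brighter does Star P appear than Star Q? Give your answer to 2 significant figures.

4400

Magnitude difference = -9.12
Flux ratio = 10^(−0.4 Δm) = 10^(−0.4 × -9.12) = 10^3.648 = 4446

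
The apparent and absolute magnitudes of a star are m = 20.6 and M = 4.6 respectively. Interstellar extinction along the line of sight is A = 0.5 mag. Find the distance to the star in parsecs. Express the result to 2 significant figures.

m − M = 5 log₁₀(d/10 pc) + A  ⇒  20.6 − (4.6) − 0.5 = 5 log₁₀(d/10)
15.500 = 5 log₁₀(d/10)
log₁₀ d = (m − M − A)/5 + 1 = 4.1000
d = 10^4.1000 = 12590 pc

d ≈ 13000 pc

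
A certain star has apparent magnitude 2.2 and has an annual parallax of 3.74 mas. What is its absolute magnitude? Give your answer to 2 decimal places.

M ≈ -4.94

p = 3.74 mas = 3.74×10^-3″ → d = 1/p = 267.4 pc
5 log₁₀(d/10 pc) = 5 log₁₀(267.4) − 5 = 7.136
M = m − 5 log₁₀(d/10) = 2.2 − 7.136 = -4.936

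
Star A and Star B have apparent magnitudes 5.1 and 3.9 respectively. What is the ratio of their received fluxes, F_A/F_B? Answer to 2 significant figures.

F_A/F_B ≈ 0.33

Magnitude difference = 1.2
Flux ratio = 10^(−0.4 Δm) = 10^(−0.4 × 1.2) = 10^-0.480 = 0.3311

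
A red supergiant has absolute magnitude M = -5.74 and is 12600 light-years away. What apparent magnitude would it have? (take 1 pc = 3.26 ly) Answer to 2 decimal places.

d = 12600 ly / 3.26 = 3865 pc
m = M + 5 log₁₀ d − 5 = -5.74 + 5·3.5872 − 5 = 7.196

m ≈ 7.20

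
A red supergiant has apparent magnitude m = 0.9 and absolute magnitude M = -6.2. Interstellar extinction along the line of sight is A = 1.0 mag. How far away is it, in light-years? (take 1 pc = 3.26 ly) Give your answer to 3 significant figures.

m − M = 5 log₁₀(d/10 pc) + A  ⇒  0.9 − (-6.2) − 1.0 = 5 log₁₀(d/10)
6.100 = 5 log₁₀(d/10)
log₁₀ d = (m − M − A)/5 + 1 = 2.2200
d = 10^2.2200 = 166.0 pc
= 541.0 ly

d ≈ 541 ly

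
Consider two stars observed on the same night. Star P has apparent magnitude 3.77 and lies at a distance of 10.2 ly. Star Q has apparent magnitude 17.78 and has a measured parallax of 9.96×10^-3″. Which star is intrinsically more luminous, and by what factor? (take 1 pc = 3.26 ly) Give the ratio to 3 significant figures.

Star P: d = 10.2 ly / 3.26 = 3.129 pc
Star P: M = m − 5 log₁₀ d + 5 = 3.77 − 5·0.4954 + 5 = 6.293
Star Q: d = 1/p = 1/9.96×10^-3″ = 100.4 pc
Star Q: M = m − 5 log₁₀ d + 5 = 17.78 − 5·2.0017 + 5 = 12.771
ΔM = M_P − M_Q = 6.293 − (12.771) = -6.478; smaller M is more luminous → Star P.
L ratio = 10^(0.4 |ΔM|) = 10^2.591 = 390.2

Star P is more luminous, by a factor of 390.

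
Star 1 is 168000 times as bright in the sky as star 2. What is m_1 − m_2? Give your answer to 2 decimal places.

Pogson: Δm = −2.5 log₁₀(ratio) = −2.5 log₁₀(168000) = −2.5 × 5.2253 = -13.063
Star 1 is brighter, so it has the smaller magnitude: the difference is negative.

m_1 − m_2 ≈ -13.06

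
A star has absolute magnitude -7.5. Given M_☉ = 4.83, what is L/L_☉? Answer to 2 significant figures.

L/L_☉ ≈ 86000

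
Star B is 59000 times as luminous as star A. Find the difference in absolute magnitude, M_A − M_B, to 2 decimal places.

M_A − M_B ≈ 11.93

Pogson: ΔM = −2.5 log₁₀(ratio) = −2.5 log₁₀(59000) = −2.5 × 4.7709 = -11.927
Star B is brighter so has the smaller magnitude: M_A − M_B is positive.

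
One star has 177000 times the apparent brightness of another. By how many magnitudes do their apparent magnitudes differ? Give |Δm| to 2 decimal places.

Pogson: Δm = −2.5 log₁₀(ratio) = −2.5 log₁₀(177000) = −2.5 × 5.2480 = -13.120

|Δm| ≈ 13.12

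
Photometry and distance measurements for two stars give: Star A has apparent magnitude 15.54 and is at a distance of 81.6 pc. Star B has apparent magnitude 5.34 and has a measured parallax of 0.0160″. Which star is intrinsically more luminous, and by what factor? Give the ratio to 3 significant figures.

Star A: M = m − 5 log₁₀ d + 5 = 15.54 − 5·1.9117 + 5 = 10.982
Star B: d = 1/p = 1/0.0160″ = 62.50 pc
Star B: M = m − 5 log₁₀ d + 5 = 5.34 − 5·1.7959 + 5 = 1.361
ΔM = M_A − M_B = 10.982 − (1.361) = 9.621; smaller M is more luminous → Star B.
L ratio = 10^(0.4 |ΔM|) = 10^3.848 = 7053

Star B is more luminous, by a factor of 7050.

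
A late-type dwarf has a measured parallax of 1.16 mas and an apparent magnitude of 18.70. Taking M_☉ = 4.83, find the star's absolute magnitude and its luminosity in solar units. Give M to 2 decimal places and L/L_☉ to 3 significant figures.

d = 1/p = 1000/1.16 mas = 862.1 pc
M = m − 5 log₁₀ d + 5 = 18.70 − 5·2.9355 + 5 = 9.022
M − M_☉ = 9.022 − 4.83 = 4.192
L/L_☉ = 10^(−0.4 × 4.192) = 0.02104

M ≈ 9.02; L/L_☉ ≈ 0.0210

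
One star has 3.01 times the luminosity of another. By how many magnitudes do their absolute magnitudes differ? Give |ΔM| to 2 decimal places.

Pogson: ΔM = −2.5 log₁₀(ratio) = −2.5 log₁₀(3.01) = −2.5 × 0.4786 = -1.196

|ΔM| ≈ 1.20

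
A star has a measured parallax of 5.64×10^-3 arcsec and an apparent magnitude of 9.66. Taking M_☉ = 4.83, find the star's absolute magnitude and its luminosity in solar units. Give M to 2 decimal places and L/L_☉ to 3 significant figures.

M ≈ 3.42; L/L_☉ ≈ 3.68

d = 1/p = 1/5.64×10^-3″ = 177.3 pc
M = m − 5 log₁₀ d + 5 = 9.66 − 5·2.2487 + 5 = 3.416
M − M_☉ = 3.416 − 4.83 = -1.414
L/L_☉ = 10^(−0.4 × -1.414) = 3.677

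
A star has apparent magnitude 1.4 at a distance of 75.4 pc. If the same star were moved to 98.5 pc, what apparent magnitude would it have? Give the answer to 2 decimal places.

m ≈ 1.98

Flux ∝ 1/d², so Δm = 5 log₁₀(d₂/d₁) = 5 log₁₀(98.5/75.4) = 0.580
m₂ = m₁ + Δm = 1.4 + (0.580) = 1.980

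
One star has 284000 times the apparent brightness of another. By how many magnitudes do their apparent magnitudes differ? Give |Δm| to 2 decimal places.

|Δm| ≈ 13.63

Pogson: Δm = −2.5 log₁₀(ratio) = −2.5 log₁₀(284000) = −2.5 × 5.4533 = -13.633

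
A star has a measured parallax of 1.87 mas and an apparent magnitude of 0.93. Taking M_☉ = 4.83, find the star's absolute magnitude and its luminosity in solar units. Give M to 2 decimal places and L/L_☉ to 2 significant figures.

M ≈ -7.71; L/L_☉ ≈ 100000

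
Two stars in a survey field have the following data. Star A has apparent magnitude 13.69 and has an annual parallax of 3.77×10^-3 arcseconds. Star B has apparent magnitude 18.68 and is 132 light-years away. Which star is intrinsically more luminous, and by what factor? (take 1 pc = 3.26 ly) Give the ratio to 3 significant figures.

Star A: d = 1/p = 1/3.77×10^-3″ = 265.3 pc
Star A: M = m − 5 log₁₀ d + 5 = 13.69 − 5·2.4237 + 5 = 6.572
Star B: d = 132 ly / 3.26 = 40.49 pc
Star B: M = m − 5 log₁₀ d + 5 = 18.68 − 5·1.6074 + 5 = 15.643
ΔM = M_A − M_B = 6.572 − (15.643) = -9.072; smaller M is more luminous → Star A.
L ratio = 10^(0.4 |ΔM|) = 10^3.629 = 4252

Star A is more luminous, by a factor of 4250.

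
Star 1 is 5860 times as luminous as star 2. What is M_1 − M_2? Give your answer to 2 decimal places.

M_1 − M_2 ≈ -9.42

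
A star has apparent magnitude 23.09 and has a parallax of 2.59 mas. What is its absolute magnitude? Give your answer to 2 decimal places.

p = 2.59 mas = 2.59×10^-3″ → d = 1/p = 386.1 pc
5 log₁₀(d/10 pc) = 5 log₁₀(386.1) − 5 = 7.934
M = m − 5 log₁₀(d/10) = 23.09 − 7.934 = 15.156

M ≈ 15.16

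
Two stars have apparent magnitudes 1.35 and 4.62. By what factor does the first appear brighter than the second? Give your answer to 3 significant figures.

20.3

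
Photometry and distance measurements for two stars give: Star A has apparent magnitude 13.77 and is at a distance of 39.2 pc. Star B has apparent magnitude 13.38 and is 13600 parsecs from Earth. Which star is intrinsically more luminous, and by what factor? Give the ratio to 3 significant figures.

Star B is more luminous, by a factor of 172000.

Star A: M = m − 5 log₁₀ d + 5 = 13.77 − 5·1.5933 + 5 = 10.804
Star B: M = m − 5 log₁₀ d + 5 = 13.38 − 5·4.1335 + 5 = -2.288
ΔM = M_A − M_B = 10.804 − (-2.288) = 13.091; smaller M is more luminous → Star B.
L ratio = 10^(0.4 |ΔM|) = 10^5.237 = 172400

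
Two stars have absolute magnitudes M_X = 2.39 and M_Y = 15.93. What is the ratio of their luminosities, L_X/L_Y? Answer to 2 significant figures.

ΔM = M_X − M_Y = -13.54
L_X/L_Y = 10^(−0.4 ΔM) = 10^5.416 = 260600

L_X/L_Y ≈ 260000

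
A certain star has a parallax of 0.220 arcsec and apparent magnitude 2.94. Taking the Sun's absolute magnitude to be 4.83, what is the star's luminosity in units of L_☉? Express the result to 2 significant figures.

L/L_☉ ≈ 1.2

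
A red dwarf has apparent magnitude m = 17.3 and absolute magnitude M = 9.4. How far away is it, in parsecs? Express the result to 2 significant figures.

d ≈ 380 pc

μ = m − M = 7.900
m − M = 5 log₁₀ d − 5
log₁₀ d = (m − M)/5 + 1 = 2.5800
d = 10^2.5800 = 380.2 pc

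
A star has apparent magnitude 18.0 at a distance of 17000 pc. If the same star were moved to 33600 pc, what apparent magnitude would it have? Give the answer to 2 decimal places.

m ≈ 19.48

Flux ∝ 1/d², so Δm = 5 log₁₀(d₂/d₁) = 5 log₁₀(33600/17000) = 1.479
m₂ = m₁ + Δm = 18.0 + (1.479) = 19.479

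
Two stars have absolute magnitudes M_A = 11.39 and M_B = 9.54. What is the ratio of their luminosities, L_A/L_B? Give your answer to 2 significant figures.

ΔM = M_A − M_B = 1.85
L_A/L_B = 10^(−0.4 ΔM) = 10^-0.740 = 0.1820

L_A/L_B ≈ 0.18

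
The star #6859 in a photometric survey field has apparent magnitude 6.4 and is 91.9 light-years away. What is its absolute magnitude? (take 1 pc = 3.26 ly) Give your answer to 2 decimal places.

M ≈ 4.15

d = 91.9 ly / 3.26 = 28.19 pc
5 log₁₀(d/10 pc) = 5 log₁₀(28.19) − 5 = 2.250
M = m − 5 log₁₀(d/10) = 6.4 − 2.250 = 4.150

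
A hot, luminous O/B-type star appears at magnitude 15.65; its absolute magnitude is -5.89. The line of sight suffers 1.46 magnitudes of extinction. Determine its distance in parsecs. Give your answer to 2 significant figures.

m − M = 5 log₁₀(d/10 pc) + A  ⇒  15.65 − (-5.89) − 1.46 = 5 log₁₀(d/10)
20.080 = 5 log₁₀(d/10)
log₁₀ d = (m − M − A)/5 + 1 = 5.0160
d = 10^5.0160 = 103800 pc

d ≈ 100000 pc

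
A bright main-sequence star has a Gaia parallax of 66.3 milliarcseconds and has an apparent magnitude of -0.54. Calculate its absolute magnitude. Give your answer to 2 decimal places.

M ≈ -1.43

p = 66.3 mas = 0.0663″ → d = 1/p = 15.08 pc
5 log₁₀(d/10 pc) = 5 log₁₀(15.08) − 5 = 0.892
M = m − 5 log₁₀(d/10) = -0.54 − 0.892 = -1.432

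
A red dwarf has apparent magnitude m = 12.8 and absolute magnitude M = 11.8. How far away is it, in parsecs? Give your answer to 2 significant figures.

d ≈ 16 pc

Distance modulus: m − M = 12.8 − (11.8) = 1.000
m − M = 5 log₁₀ d − 5
log₁₀ d = (m − M)/5 + 1 = 1.2000
d = 10^1.2000 = 15.85 pc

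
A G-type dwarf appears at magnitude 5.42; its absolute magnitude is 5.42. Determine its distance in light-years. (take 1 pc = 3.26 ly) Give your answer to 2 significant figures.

μ = m − M = 0.000
m − M = 5 log₁₀ d − 5
log₁₀ d = (m − M)/5 + 1 = 1.0000
d = 10^1.0000 = 10.00 pc
= 32.60 ly

d ≈ 33 ly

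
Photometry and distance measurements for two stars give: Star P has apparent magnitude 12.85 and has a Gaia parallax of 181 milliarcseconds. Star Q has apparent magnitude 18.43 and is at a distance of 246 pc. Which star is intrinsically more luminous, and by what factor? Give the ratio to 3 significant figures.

Star P: p = 181 mas = 0.181″ → d = 1/p = 5.525 pc
Star P: M = m − 5 log₁₀ d + 5 = 12.85 − 5·0.7423 + 5 = 14.138
Star Q: M = m − 5 log₁₀ d + 5 = 18.43 − 5·2.3909 + 5 = 11.475
ΔM = M_P − M_Q = 14.138 − (11.475) = 2.663; smaller M is more luminous → Star Q.
L ratio = 10^(0.4 |ΔM|) = 10^1.065 = 11.62

Star Q is more luminous, by a factor of 11.6.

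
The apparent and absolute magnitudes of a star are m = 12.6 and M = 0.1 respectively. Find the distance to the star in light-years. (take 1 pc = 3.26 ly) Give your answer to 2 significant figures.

d ≈ 10000 ly

Distance modulus: m − M = 12.6 − (0.1) = 12.500
m − M = 5 log₁₀ d − 5
log₁₀ d = (m − M)/5 + 1 = 3.5000
d = 10^3.5000 = 3162 pc
= 10310 ly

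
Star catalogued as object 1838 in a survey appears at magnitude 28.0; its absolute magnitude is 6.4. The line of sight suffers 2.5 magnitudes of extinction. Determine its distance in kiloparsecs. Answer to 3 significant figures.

d ≈ 66.1 kpc

m − M = 5 log₁₀(d/10 pc) + A  ⇒  28.0 − (6.4) − 2.5 = 5 log₁₀(d/10)
19.100 = 5 log₁₀(d/10)
log₁₀ d = (m − M − A)/5 + 1 = 4.8200
d = 10^4.8200 = 66070 pc
= 66.07 kpc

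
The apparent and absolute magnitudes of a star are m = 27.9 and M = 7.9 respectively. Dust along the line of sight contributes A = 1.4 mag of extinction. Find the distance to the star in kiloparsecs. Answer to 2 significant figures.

m − M = 5 log₁₀(d/10 pc) + A  ⇒  27.9 − (7.9) − 1.4 = 5 log₁₀(d/10)
18.600 = 5 log₁₀(d/10)
log₁₀ d = (m − M − A)/5 + 1 = 4.7200
d = 10^4.7200 = 52480 pc
= 52.48 kpc

d ≈ 52 kpc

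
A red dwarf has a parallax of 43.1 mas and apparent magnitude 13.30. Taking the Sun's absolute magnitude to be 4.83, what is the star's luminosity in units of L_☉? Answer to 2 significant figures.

L/L_☉ ≈ 2.2×10^-3

d = 1/p = 1000/43.1 mas = 23.20 pc
M = m − 5 log₁₀ d + 5 = 13.30 − 5·1.3655 + 5 = 11.472
M − M_☉ = 11.472 − 4.83 = 6.642
L/L_☉ = 10^(−0.4 × 6.642) = 2.203×10^-3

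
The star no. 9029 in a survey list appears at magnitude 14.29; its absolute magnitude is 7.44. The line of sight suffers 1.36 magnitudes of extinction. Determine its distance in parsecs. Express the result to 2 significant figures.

d ≈ 130 pc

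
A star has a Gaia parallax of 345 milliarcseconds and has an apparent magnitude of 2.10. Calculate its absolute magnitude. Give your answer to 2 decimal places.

M ≈ 4.79

p = 345 mas = 0.345″ → d = 1/p = 2.899 pc
5 log₁₀(d/10 pc) = 5 log₁₀(2.899) − 5 = -2.689
M = m − 5 log₁₀(d/10) = 2.10 + 2.689 = 4.789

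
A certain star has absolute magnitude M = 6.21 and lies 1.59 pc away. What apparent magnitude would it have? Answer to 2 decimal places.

m ≈ 2.22

m = M + 5 log₁₀ d − 5 = 6.21 + 5·0.2014 − 5 = 2.217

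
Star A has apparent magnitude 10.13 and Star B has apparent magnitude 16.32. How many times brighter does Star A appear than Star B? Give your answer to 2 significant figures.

Δm = 10.13 − (16.32) = -6.19
Flux ratio = 10^(−0.4 Δm) = 10^(−0.4 × -6.19) = 10^2.476 = 299.2

300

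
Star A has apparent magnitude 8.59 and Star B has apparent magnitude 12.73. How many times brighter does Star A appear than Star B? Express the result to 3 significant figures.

Magnitude difference = -4.14
Flux ratio = 10^(−0.4 Δm) = 10^(−0.4 × -4.14) = 10^1.656 = 45.29

45.3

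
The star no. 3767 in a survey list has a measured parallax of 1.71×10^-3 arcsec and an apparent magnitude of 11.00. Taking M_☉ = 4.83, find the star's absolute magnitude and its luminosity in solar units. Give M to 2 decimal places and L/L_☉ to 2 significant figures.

M ≈ 2.16; L/L_☉ ≈ 12

d = 1/p = 1/1.71×10^-3″ = 584.8 pc
M = m − 5 log₁₀ d + 5 = 11.00 − 5·2.7670 + 5 = 2.165
M − M_☉ = 2.165 − 4.83 = -2.665
L/L_☉ = 10^(−0.4 × -2.665) = 11.64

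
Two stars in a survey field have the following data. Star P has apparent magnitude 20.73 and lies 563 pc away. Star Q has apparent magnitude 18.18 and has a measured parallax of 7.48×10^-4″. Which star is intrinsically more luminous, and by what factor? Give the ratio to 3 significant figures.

Star P: M = m − 5 log₁₀ d + 5 = 20.73 − 5·2.7505 + 5 = 11.977
Star Q: d = 1/p = 1/7.48×10^-4″ = 1337 pc
Star Q: M = m − 5 log₁₀ d + 5 = 18.18 − 5·3.1261 + 5 = 7.550
ΔM = M_P − M_Q = 11.977 − (7.550) = 4.428; smaller M is more luminous → Star Q.
L ratio = 10^(0.4 |ΔM|) = 10^1.771 = 59.04

Star Q is more luminous, by a factor of 59.0.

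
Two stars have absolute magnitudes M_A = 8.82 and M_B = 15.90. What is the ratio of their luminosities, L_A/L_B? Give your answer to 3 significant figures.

L_A/L_B ≈ 679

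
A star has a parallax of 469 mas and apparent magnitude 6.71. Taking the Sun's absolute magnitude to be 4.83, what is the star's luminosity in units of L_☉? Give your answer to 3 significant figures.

L/L_☉ ≈ 8.05×10^-3

d = 1/p = 1000/469 mas = 2.132 pc
M = m − 5 log₁₀ d + 5 = 6.71 − 5·0.3288 + 5 = 10.066
M − M_☉ = 10.066 − 4.83 = 5.236
L/L_☉ = 10^(−0.4 × 5.236) = 8.047×10^-3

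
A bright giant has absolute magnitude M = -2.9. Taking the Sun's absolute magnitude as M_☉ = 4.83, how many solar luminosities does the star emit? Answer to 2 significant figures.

L/L_☉ ≈ 1200

M − M_☉ = -2.9 − 4.83 = -7.730
L/L_☉ = 10^(−0.4 (M − M_☉)) = 10^3.092 = 1236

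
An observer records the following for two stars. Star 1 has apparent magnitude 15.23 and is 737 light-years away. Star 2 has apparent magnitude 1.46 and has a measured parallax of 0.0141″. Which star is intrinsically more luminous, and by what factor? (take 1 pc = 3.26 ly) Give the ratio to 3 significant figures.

Star 1: d = 737 ly / 3.26 = 226.1 pc
Star 1: M = m − 5 log₁₀ d + 5 = 15.23 − 5·2.3542 + 5 = 8.459
Star 2: d = 1/p = 1/0.0141″ = 70.92 pc
Star 2: M = m − 5 log₁₀ d + 5 = 1.46 − 5·1.8508 + 5 = -2.794
ΔM = M_1 − M_2 = 8.459 − (-2.794) = 11.253; smaller M is more luminous → Star 2.
L ratio = 10^(0.4 |ΔM|) = 10^4.501 = 31700

Star 2 is more luminous, by a factor of 31700.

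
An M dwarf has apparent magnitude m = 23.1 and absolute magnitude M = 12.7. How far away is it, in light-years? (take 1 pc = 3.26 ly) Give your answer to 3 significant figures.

d ≈ 3920 ly

μ = m − M = 10.400
m − M = 5 log₁₀ d − 5
log₁₀ d = (m − M)/5 + 1 = 3.0800
d = 10^3.0800 = 1202 pc
= 3919 ly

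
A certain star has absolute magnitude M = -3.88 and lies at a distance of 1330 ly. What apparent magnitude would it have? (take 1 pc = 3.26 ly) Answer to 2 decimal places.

m ≈ 4.17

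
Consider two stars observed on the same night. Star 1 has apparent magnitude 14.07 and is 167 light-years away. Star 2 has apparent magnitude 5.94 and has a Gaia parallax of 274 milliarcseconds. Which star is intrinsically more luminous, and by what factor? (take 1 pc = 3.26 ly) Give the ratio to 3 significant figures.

Star 2 is more luminous, by a factor of 9.07.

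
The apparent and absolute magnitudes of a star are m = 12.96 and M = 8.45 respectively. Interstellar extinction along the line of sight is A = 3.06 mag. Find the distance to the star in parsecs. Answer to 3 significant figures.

d ≈ 19.5 pc

m − M = 5 log₁₀(d/10 pc) + A  ⇒  12.96 − (8.45) − 3.06 = 5 log₁₀(d/10)
1.450 = 5 log₁₀(d/10)
log₁₀ d = (m − M − A)/5 + 1 = 1.2900
d = 10^1.2900 = 19.50 pc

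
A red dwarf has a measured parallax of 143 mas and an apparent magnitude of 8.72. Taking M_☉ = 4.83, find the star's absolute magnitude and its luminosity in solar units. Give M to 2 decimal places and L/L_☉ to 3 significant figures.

M ≈ 9.50; L/L_☉ ≈ 0.0136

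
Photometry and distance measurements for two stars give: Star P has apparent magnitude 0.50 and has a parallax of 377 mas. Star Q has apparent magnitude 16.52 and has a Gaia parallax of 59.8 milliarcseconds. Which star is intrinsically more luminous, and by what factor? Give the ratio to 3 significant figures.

Star P is more luminous, by a factor of 64400.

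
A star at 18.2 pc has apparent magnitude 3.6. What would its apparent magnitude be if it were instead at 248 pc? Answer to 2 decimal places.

m ≈ 9.27

Flux ∝ 1/d², so Δm = 5 log₁₀(d₂/d₁) = 5 log₁₀(248/18.2) = 5.672
m₂ = m₁ + Δm = 3.6 + (5.672) = 9.272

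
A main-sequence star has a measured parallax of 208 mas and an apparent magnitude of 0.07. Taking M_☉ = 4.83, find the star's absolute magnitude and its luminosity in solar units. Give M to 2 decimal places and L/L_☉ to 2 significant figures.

M ≈ 1.66; L/L_☉ ≈ 19

d = 1/p = 1000/208 mas = 4.808 pc
M = m − 5 log₁₀ d + 5 = 0.07 − 5·0.6819 + 5 = 1.660
M − M_☉ = 1.660 − 4.83 = -3.170
L/L_☉ = 10^(−0.4 × -3.170) = 18.53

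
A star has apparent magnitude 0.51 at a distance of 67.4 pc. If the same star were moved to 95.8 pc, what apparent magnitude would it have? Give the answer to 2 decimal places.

m ≈ 1.27

Flux ∝ 1/d², so Δm = 5 log₁₀(d₂/d₁) = 5 log₁₀(95.8/67.4) = 0.764
m₂ = m₁ + Δm = 0.51 + (0.764) = 1.274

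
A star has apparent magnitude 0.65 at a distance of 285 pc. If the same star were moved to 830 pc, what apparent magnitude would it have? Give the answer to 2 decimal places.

Flux ∝ 1/d², so Δm = 5 log₁₀(d₂/d₁) = 5 log₁₀(830/285) = 2.321
m₂ = m₁ + Δm = 0.65 + (2.321) = 2.971

m ≈ 2.97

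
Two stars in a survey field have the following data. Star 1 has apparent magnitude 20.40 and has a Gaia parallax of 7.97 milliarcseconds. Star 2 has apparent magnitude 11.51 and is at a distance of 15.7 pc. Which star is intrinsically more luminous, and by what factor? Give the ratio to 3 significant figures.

Star 1: p = 7.97 mas = 7.97×10^-3″ → d = 1/p = 125.5 pc
Star 1: M = m − 5 log₁₀ d + 5 = 20.40 − 5·2.0985 + 5 = 14.907
Star 2: M = m − 5 log₁₀ d + 5 = 11.51 − 5·1.1959 + 5 = 10.531
ΔM = M_1 − M_2 = 14.907 − (10.531) = 4.377; smaller M is more luminous → Star 2.
L ratio = 10^(0.4 |ΔM|) = 10^1.751 = 56.33

Star 2 is more luminous, by a factor of 56.3.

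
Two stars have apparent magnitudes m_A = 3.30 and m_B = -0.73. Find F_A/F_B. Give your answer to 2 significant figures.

F_A/F_B ≈ 0.024

Magnitude difference = 4.03
Flux ratio = 10^(−0.4 Δm) = 10^(−0.4 × 4.03) = 10^-1.612 = 0.02443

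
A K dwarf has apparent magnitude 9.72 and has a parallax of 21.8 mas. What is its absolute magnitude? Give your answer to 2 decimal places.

M ≈ 6.41

p = 21.8 mas = 0.0218″ → d = 1/p = 45.87 pc
5 log₁₀(d/10 pc) = 5 log₁₀(45.87) − 5 = 3.308
M = m − 5 log₁₀(d/10) = 9.72 − 3.308 = 6.412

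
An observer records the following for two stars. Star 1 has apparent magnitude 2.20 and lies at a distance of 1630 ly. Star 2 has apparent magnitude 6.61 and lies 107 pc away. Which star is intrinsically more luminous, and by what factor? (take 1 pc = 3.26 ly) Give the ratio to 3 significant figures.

Star 1: d = 1630 ly / 3.26 = 500.0 pc
Star 1: M = m − 5 log₁₀ d + 5 = 2.20 − 5·2.6990 + 5 = -6.295
Star 2: M = m − 5 log₁₀ d + 5 = 6.61 − 5·2.0294 + 5 = 1.463
ΔM = M_1 − M_2 = -6.295 − (1.463) = -7.758; smaller M is more luminous → Star 1.
L ratio = 10^(0.4 |ΔM|) = 10^3.103 = 1268

Star 1 is more luminous, by a factor of 1270.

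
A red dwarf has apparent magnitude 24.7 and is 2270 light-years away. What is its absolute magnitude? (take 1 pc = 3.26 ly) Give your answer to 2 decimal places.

d = 2270 ly / 3.26 = 696.3 pc
5 log₁₀(d/10 pc) = 5 log₁₀(696.3) − 5 = 9.214
M = m − 5 log₁₀(d/10) = 24.7 − 9.214 = 15.486

M ≈ 15.49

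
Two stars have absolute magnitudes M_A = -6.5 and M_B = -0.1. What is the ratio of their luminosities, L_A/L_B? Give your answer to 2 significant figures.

ΔM = M_A − M_B = -6.4
L_A/L_B = 10^(−0.4 ΔM) = 10^2.560 = 363.1

L_A/L_B ≈ 360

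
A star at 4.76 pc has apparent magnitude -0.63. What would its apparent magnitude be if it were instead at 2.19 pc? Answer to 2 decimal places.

m ≈ -2.32

Flux ∝ 1/d², so Δm = 5 log₁₀(d₂/d₁) = 5 log₁₀(2.19/4.76) = -1.686
m₂ = m₁ + Δm = -0.63 + (-1.686) = -2.316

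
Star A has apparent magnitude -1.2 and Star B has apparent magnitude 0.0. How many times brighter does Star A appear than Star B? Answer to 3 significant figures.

3.02

Δm = -1.2 − (0.0) = -1.2
Flux ratio = 10^(−0.4 Δm) = 10^(−0.4 × -1.2) = 10^0.480 = 3.020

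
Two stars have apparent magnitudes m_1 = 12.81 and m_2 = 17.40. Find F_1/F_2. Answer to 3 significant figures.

Δm = 12.81 − (17.40) = -4.59
Flux ratio = 10^(−0.4 Δm) = 10^(−0.4 × -4.59) = 10^1.836 = 68.55

F_1/F_2 ≈ 68.5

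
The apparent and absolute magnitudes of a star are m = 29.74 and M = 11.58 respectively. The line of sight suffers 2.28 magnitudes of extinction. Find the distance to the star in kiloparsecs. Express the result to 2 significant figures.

d ≈ 15 kpc

m − M = 5 log₁₀(d/10 pc) + A  ⇒  29.74 − (11.58) − 2.28 = 5 log₁₀(d/10)
15.880 = 5 log₁₀(d/10)
log₁₀ d = (m − M − A)/5 + 1 = 4.1760
d = 10^4.1760 = 15000 pc
= 15.00 kpc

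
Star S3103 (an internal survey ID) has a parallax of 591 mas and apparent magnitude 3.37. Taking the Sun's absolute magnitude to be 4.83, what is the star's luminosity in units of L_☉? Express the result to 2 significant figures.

d = 1/p = 1000/591 mas = 1.692 pc
M = m − 5 log₁₀ d + 5 = 3.37 − 5·0.2284 + 5 = 7.228
M − M_☉ = 7.228 − 4.83 = 2.398
L/L_☉ = 10^(−0.4 × 2.398) = 0.1099

L/L_☉ ≈ 0.11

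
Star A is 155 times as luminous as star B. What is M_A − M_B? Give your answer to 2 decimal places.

Pogson: ΔM = −2.5 log₁₀(ratio) = −2.5 log₁₀(155) = −2.5 × 2.1903 = -5.476
Star A is brighter, so it has the smaller magnitude: the difference is negative.

M_A − M_B ≈ -5.48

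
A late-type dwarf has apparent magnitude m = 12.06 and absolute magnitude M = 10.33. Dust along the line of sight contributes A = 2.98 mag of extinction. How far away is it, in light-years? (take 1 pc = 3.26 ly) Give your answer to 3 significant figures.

d ≈ 18.3 ly

m − M = 5 log₁₀(d/10 pc) + A  ⇒  12.06 − (10.33) − 2.98 = 5 log₁₀(d/10)
-1.250 = 5 log₁₀(d/10)
log₁₀ d = (m − M − A)/5 + 1 = 0.7500
d = 10^0.7500 = 5.623 pc
= 18.33 ly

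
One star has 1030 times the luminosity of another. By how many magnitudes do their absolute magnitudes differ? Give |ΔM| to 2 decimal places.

Pogson: ΔM = −2.5 log₁₀(ratio) = −2.5 log₁₀(1030) = −2.5 × 3.0128 = -7.532

|ΔM| ≈ 7.53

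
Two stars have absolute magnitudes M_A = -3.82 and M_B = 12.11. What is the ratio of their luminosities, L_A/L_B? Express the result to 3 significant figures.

L_A/L_B ≈ 2.36×10^6

ΔM = M_A − M_B = -15.93
L_A/L_B = 10^(−0.4 ΔM) = 10^6.372 = 2.355×10^6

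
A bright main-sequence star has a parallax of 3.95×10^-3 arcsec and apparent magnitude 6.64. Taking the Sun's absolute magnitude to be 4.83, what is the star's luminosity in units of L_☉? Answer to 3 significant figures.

L/L_☉ ≈ 121

d = 1/p = 1/3.95×10^-3″ = 253.2 pc
M = m − 5 log₁₀ d + 5 = 6.64 − 5·2.4034 + 5 = -0.377
M − M_☉ = -0.377 − 4.83 = -5.207
L/L_☉ = 10^(−0.4 × -5.207) = 121.0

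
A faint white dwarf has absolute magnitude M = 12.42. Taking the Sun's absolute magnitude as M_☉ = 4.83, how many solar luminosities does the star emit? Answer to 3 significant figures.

L/L_☉ ≈ 9.20×10^-4

M − M_☉ = 12.42 − 4.83 = 7.590
L/L_☉ = 10^(−0.4 (M − M_☉)) = 10^-3.036 = 9.204×10^-4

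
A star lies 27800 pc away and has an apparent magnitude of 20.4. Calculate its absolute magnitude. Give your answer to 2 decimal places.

5 log₁₀(d/10 pc) = 5 log₁₀(27800) − 5 = 17.220
M = m − 5 log₁₀(d/10) = 20.4 − 17.220 = 3.180

M ≈ 3.18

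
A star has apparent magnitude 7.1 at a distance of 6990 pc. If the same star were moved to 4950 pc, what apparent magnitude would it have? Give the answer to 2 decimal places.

m ≈ 6.35

Flux ∝ 1/d², so Δm = 5 log₁₀(d₂/d₁) = 5 log₁₀(4950/6990) = -0.749
m₂ = m₁ + Δm = 7.1 + (-0.749) = 6.351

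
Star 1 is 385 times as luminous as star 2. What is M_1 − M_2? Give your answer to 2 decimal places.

M_1 − M_2 ≈ -6.46

Pogson: ΔM = −2.5 log₁₀(ratio) = −2.5 log₁₀(385) = −2.5 × 2.5855 = -6.464
Star 1 is brighter, so it has the smaller magnitude: the difference is negative.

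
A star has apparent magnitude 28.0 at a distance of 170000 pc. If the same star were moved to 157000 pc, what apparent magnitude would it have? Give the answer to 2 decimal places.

Flux ∝ 1/d², so Δm = 5 log₁₀(d₂/d₁) = 5 log₁₀(157000/170000) = -0.173
m₂ = m₁ + Δm = 28.0 + (-0.173) = 27.827

m ≈ 27.83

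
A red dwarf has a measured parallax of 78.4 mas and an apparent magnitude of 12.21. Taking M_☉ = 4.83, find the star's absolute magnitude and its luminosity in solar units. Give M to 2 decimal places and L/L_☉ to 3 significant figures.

M ≈ 11.68; L/L_☉ ≈ 1.82×10^-3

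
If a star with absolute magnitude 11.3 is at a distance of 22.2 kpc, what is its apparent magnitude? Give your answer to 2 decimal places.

m ≈ 28.03

d = 22.2 kpc = 22200 pc
m = M + 5 log₁₀ d − 5 = 11.3 + 5·4.3464 − 5 = 28.032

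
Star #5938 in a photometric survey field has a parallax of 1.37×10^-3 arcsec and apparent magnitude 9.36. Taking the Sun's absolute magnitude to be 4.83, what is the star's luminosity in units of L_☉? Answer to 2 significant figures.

d = 1/p = 1/1.37×10^-3″ = 729.9 pc
M = m − 5 log₁₀ d + 5 = 9.36 − 5·2.8633 + 5 = 0.044
M − M_☉ = 0.044 − 4.83 = -4.786
L/L_☉ = 10^(−0.4 × -4.786) = 82.14

L/L_☉ ≈ 82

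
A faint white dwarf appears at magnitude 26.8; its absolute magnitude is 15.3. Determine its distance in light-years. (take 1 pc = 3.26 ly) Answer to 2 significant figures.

Distance modulus: m − M = 26.8 − (15.3) = 11.500
m − M = 5 log₁₀ d − 5
log₁₀ d = (m − M)/5 + 1 = 3.3000
d = 10^3.3000 = 1995 pc
= 6505 ly

d ≈ 6500 ly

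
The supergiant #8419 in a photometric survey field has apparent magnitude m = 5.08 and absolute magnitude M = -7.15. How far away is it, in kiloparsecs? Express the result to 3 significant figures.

d ≈ 2.79 kpc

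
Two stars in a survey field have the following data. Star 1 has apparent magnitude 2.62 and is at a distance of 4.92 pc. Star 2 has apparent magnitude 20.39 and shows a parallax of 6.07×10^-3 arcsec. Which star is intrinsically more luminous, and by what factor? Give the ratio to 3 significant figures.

Star 1 is more luminous, by a factor of 11400.

Star 1: M = m − 5 log₁₀ d + 5 = 2.62 − 5·0.6920 + 5 = 4.160
Star 2: d = 1/p = 1/6.07×10^-3″ = 164.7 pc
Star 2: M = m − 5 log₁₀ d + 5 = 20.39 − 5·2.2168 + 5 = 14.306
ΔM = M_1 − M_2 = 4.160 − (14.306) = -10.146; smaller M is more luminous → Star 1.
L ratio = 10^(0.4 |ΔM|) = 10^4.058 = 11440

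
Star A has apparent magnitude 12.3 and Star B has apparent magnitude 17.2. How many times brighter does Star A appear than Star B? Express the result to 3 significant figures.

Magnitude difference = -4.9
Flux ratio = 10^(−0.4 Δm) = 10^(−0.4 × -4.9) = 10^1.960 = 91.20

91.2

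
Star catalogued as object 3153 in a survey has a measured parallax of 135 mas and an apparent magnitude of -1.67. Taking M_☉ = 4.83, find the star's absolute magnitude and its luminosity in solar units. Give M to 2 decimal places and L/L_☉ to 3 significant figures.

M ≈ -1.02; L/L_☉ ≈ 218

d = 1/p = 1000/135 mas = 7.407 pc
M = m − 5 log₁₀ d + 5 = -1.67 − 5·0.8697 + 5 = -1.018
M − M_☉ = -1.018 − 4.83 = -5.848
L/L_☉ = 10^(−0.4 × -5.848) = 218.4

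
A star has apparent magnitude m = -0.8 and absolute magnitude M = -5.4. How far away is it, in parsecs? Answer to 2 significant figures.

d ≈ 83 pc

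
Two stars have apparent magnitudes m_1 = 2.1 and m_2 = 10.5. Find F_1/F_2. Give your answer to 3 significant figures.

Magnitude difference = -8.4
Flux ratio = 10^(−0.4 Δm) = 10^(−0.4 × -8.4) = 10^3.360 = 2291

F_1/F_2 ≈ 2290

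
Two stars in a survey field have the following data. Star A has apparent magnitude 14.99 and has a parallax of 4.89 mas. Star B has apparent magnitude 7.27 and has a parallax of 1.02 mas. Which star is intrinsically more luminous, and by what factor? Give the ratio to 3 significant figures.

Star B is more luminous, by a factor of 28100.

Star A: p = 4.89 mas = 4.89×10^-3″ → d = 1/p = 204.5 pc
Star A: M = m − 5 log₁₀ d + 5 = 14.99 − 5·2.3107 + 5 = 8.437
Star B: p = 1.02 mas = 1.02×10^-3″ → d = 1/p = 980.4 pc
Star B: M = m − 5 log₁₀ d + 5 = 7.27 − 5·2.9914 + 5 = -2.687
ΔM = M_A − M_B = 8.437 − (-2.687) = 11.124; smaller M is more luminous → Star B.
L ratio = 10^(0.4 |ΔM|) = 10^4.449 = 28150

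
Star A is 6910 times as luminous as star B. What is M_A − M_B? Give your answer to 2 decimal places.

Pogson: ΔM = −2.5 log₁₀(ratio) = −2.5 log₁₀(6910) = −2.5 × 3.8395 = -9.599
Star A is brighter, so it has the smaller magnitude: the difference is negative.

M_A − M_B ≈ -9.60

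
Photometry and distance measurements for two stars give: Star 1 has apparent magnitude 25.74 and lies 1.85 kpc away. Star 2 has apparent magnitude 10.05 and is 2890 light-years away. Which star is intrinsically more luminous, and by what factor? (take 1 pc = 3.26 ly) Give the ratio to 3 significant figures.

Star 1: d = 1.85 kpc = 1850 pc
Star 1: M = m − 5 log₁₀ d + 5 = 25.74 − 5·3.2672 + 5 = 14.404
Star 2: d = 2890 ly / 3.26 = 886.5 pc
Star 2: M = m − 5 log₁₀ d + 5 = 10.05 − 5·2.9477 + 5 = 0.312
ΔM = M_1 − M_2 = 14.404 − (0.312) = 14.093; smaller M is more luminous → Star 2.
L ratio = 10^(0.4 |ΔM|) = 10^5.637 = 433500

Star 2 is more luminous, by a factor of 434000.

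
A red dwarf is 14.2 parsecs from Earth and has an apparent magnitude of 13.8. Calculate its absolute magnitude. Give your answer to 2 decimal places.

M ≈ 13.04

5 log₁₀(d/10 pc) = 5 log₁₀(14.20) − 5 = 0.761
M = m − 5 log₁₀(d/10) = 13.8 − 0.761 = 13.039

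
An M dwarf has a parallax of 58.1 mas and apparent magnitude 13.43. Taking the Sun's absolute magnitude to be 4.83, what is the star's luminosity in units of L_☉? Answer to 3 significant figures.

d = 1/p = 1000/58.1 mas = 17.21 pc
M = m − 5 log₁₀ d + 5 = 13.43 − 5·1.2358 + 5 = 12.251
M − M_☉ = 12.251 − 4.83 = 7.421
L/L_☉ = 10^(−0.4 × 7.421) = 1.076×10^-3

L/L_☉ ≈ 1.08×10^-3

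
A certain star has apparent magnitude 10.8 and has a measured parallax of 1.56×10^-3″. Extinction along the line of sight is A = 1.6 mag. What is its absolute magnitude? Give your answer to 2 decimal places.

d = 1/p = 1/1.56×10^-3″ = 641.0 pc
5 log₁₀(d/10 pc) = 5 log₁₀(641.0) − 5 = 9.034
M = m − 5 log₁₀(d/10) − A = 10.8 − 9.034 − 1.6 = 0.166

M ≈ 0.17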